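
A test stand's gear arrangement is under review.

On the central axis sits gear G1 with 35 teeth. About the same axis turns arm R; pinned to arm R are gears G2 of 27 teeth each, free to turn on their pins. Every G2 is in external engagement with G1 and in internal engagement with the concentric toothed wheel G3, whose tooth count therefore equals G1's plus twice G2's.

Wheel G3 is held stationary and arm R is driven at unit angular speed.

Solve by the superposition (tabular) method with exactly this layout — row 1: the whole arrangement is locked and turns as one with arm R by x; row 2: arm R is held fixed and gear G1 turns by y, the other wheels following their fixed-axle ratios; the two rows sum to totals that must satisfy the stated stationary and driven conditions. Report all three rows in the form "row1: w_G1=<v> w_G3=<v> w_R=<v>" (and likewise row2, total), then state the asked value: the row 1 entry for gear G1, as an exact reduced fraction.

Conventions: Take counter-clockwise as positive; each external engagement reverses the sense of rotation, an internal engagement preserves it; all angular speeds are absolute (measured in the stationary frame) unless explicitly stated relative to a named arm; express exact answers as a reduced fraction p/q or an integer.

row1: w_G1=1 w_G3=1 w_R=1
row2: w_G1=89/35 w_G3=-1 w_R=0
total: w_G1=124/35 w_G3=0 w_R=1
asked value: 1

planetary set (35T centre, 27T on arm, 89T internal) — Willis relation
row 1 (train locked, turned with arm): all members turn x
row 2 (arm held, sun turns y): ω_ring = −(35/89)·y, ω_arm = 0
boundary: total ω_ring = x − (35/89)·y = 0 and total ω_arm = x = 1  ⇒  y = 89/35, x = 1
row 2 ring = −(35/89)·89/35 = -1
totals (row 1 + row 2): sun 1 + 89/35 = 124/35, ring 1 + (-1) = 0, arm 1 + 0 = 1
asked cell (row1, sun) = 1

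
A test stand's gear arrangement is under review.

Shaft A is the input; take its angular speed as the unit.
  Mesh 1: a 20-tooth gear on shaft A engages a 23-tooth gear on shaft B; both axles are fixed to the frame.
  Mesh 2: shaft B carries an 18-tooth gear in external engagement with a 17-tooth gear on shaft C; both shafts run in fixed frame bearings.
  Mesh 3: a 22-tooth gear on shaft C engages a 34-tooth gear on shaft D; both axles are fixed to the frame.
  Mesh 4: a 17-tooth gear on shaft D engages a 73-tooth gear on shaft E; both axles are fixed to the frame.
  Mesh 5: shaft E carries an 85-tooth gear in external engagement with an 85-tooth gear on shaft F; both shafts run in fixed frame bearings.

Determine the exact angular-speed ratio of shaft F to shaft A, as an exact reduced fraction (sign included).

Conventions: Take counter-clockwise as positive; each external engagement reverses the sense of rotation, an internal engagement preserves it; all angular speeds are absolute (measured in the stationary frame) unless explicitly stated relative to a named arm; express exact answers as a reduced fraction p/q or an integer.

-3960/28543

class = fixed-axis compound train [5 meshes; 5 ratios multiply, 5 sense flips]
mesh 1 [20T→23T]: running ratio 20/23, sense −
mesh 2 [18T→17T]: running ratio 360/391, sense +
mesh 3 [22T→34T]: running ratio 3960/6647, sense −
mesh 4 [17T→73T]: running ratio 3960/28543, sense +
mesh 5 [85T→85T]: running ratio 3960/28543, sense −
ω_out/ω_in = -3960/28543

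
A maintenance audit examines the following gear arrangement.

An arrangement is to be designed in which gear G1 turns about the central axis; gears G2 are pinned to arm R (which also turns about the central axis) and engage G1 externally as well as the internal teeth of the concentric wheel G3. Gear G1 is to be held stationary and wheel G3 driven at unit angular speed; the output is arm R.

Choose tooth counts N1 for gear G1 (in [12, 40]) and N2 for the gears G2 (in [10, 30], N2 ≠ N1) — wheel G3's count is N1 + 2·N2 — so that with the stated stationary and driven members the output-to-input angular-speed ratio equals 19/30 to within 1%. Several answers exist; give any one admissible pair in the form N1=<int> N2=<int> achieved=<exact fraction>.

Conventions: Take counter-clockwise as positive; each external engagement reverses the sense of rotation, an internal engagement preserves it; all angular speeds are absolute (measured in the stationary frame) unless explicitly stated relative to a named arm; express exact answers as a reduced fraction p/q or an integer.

N1=33 N2=12 achieved=19/30

topology: planetary set — design target 19/30, arm = carrier (Willis)
Willis with ω_sun = 0: ω_arm/ω_ring = N3/(N1+N3); set equal to 19/30  ⇒  N3/N1 = (19/30)/(1 − 19/30) = 19/11
N3 = N1 + 2·N2  ⇒  N2/N1 = (N3/N1 − 1)/2 = (19/11 − 1)/2 = 4/11
smallest multiple with N1 ≥ 12 and N2 ≥ 10: k = 3  ⇒  N1 = 3·11 = 33, N2 = 3·4 = 12 (N1 ≤ 40, N2 ≤ 30, N2 ≠ N1 ✓), N3 = 33 + 2·12 = 57
check: N3/(N1+N3) with N1 = 33, N3 = 57 gives 19/30; |achieved − target| = 0 ≤ 19/3000 ✓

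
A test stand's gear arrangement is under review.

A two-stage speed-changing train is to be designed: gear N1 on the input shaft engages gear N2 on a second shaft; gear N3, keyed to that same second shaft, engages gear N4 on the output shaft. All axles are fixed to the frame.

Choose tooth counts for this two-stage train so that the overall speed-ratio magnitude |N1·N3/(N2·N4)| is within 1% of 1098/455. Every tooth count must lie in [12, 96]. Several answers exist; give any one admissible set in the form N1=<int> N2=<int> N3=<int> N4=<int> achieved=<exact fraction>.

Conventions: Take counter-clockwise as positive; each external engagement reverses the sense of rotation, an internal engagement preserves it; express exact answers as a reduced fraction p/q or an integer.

class = fixed-axis compound train [2-stage, 1098/455 wanted]
target = 1098/455 in lowest terms: an exact hit needs N1·N3 = k·1098 and N2·N4 = k·455 for one integer k, every count in [12, 96]; additionally prefer no 1:1 stage (N1 ≠ N2, N3 ≠ N4)
k = 1: N1·N3 = 1098 = 18·61, N2·N4 = 455 = 13·35
achieved = 18·61/(13·35) = 1098/455; |achieved − target| = 0 ≤ 549/22750 ✓

N1=18 N2=13 N3=61 N4=35 achieved=1098/455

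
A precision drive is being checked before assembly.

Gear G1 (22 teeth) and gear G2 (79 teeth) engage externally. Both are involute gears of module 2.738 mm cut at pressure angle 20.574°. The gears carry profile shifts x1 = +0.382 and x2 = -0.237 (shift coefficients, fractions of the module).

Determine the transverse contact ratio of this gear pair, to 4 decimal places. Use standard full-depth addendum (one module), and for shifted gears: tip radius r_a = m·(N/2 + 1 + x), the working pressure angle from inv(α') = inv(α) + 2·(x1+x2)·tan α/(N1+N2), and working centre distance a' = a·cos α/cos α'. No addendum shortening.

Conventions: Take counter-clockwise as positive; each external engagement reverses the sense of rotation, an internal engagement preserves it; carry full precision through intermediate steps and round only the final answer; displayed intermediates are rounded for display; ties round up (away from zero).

recognized (one external pair, fixed centres): single-mesh tooth geometry, m = 2.738, N1 = 22, N2 = 79
base radii: r_b1 = 28.197047, r_b2 = 101.253032
tip radii: r_a1 = 33.901916, r_a2 = 110.240094
inv(α') = inv(20.574°) + 2·(+0.382-0.237)·tan α/(22+79) = 0.01735120  ⇒  α' = 21.00245°
a' = a·cos α / cos α' = 138.2690·cos 20.574°/cos 21.00245° = 138.662082
action lengths: √(r_a1²−r_b1²) = 18.821967, √(r_a2²−r_b2²) = 43.597040
base pitch p_b = π·m·cos α = 8.053058
CR = (18.821967 + 43.597040 − 138.662082·sin 21.00245°)/8.053058 = 1.579701
contact ratio ≈ 1.5797

1.5797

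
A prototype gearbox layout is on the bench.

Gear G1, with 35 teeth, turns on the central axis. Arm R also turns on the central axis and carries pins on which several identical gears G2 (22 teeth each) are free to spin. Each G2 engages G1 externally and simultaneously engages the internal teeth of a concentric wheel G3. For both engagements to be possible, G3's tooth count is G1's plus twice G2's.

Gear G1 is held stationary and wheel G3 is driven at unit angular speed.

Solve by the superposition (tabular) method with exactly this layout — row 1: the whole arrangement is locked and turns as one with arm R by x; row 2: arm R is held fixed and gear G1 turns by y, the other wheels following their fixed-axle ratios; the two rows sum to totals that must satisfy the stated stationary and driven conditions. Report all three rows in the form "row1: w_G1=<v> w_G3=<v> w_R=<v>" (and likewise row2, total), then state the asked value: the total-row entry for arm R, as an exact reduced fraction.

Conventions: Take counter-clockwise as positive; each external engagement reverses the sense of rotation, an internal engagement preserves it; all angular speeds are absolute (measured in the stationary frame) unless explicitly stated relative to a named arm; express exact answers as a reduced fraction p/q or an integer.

class = planetary set [G3 = 35+2·22 = 79; Willis about the carrier]
row 1: whole set turns with the arm by x
row 2 (arm held, sun turns y): ω_ring = −(35/79)·y, ω_arm = 0
boundary: total ω_sun = x + y = 0 and total ω_ring = x − (35/79)·y = 1  ⇒  y = -79/114, x = 79/114
row 2 ring = −(35/79)·(-79/114) = 35/114
totals (row 1 + row 2): sun 79/114 + (-79/114) = 0, ring 79/114 + 35/114 = 1, arm 79/114 + 0 = 79/114
asked cell (total, arm) = 79/114

row1: w_G1=79/114 w_G3=79/114 w_R=79/114
row2: w_G1=-79/114 w_G3=35/114 w_R=0
total: w_G1=0 w_G3=1 w_R=79/114
asked value: 79/114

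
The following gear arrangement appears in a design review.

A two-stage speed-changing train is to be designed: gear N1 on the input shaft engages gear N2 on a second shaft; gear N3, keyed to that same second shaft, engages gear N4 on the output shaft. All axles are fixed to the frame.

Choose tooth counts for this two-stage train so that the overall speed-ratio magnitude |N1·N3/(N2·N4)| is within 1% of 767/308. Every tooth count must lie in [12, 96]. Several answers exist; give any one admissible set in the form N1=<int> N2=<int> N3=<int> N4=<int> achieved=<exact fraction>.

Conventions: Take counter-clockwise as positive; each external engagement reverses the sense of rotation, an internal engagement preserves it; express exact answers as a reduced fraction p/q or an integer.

design class (target 767/308): fixed-axis compound train
target = 767/308 in lowest terms: an exact hit needs N1·N3 = k·767 and N2·N4 = k·308 for one integer k, every count in [12, 96]; additionally prefer no 1:1 stage (N1 ≠ N2, N3 ≠ N4)
k = 1: N1·N3 = 767 = 13·59, N2·N4 = 308 = 14·22
achieved = 13·59/(14·22) = 767/308; |achieved − target| = 0 ≤ 767/30800 ✓

N1=13 N2=14 N3=59 N4=22 achieved=767/308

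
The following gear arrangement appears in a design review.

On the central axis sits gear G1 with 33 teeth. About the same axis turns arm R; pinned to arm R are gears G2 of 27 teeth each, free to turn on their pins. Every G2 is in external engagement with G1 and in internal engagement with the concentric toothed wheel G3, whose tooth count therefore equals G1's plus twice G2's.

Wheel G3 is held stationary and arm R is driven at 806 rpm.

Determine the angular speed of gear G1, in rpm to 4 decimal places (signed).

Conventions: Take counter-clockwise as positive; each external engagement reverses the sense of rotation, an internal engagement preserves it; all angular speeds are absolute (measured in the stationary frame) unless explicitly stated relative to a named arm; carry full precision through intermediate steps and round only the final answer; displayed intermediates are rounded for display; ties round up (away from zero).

+2930.9091 rpm

recognized (axles ride arm R): planetary set, 33/27/87 teeth
normalise by the input: solve with ω_arm = 1, then scale by 806 rpm
ring teeth: 33 + 2·27 = 87
33(ω_sun−ω_arm) = −87(ω_ring−ω_arm),  ω_ring = 0, ω_arm = 1
ω_sun = 1 − (87/33)(0−1) = 40/11
scale: ω_sun = 40/11 × 806 rpm = +2930.9091 rpm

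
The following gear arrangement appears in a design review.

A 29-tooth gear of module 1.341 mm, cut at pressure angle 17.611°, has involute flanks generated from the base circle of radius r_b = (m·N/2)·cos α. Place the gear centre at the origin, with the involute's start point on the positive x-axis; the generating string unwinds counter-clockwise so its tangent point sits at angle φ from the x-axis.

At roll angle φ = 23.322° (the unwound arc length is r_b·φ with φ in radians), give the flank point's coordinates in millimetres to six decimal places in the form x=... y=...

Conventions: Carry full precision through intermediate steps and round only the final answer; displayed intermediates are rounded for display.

x=20.005520 y=0.409775

single-mesh involute tooth geometry (29T wheel at module 1.341)
pitch radius r_p = m·N/2 = 1.341·29/2 = 19.444500
base radius r_b = r_p·cos α = 19.444500·cos 17.611° = 18.533187
roll angle φ = 23.322° = 0.40704569 rad
x = r_b·(cos φ + φ·sin φ) = 20.005520
y = r_b·(sin φ − φ·cos φ) = 0.409775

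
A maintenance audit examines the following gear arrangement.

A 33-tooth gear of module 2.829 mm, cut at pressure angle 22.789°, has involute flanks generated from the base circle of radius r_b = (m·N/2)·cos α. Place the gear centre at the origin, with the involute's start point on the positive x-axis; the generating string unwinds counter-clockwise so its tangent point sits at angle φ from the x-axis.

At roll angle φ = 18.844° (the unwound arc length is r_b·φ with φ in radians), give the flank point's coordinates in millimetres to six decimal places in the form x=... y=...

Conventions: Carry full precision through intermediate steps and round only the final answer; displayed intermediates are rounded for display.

x=45.299596 y=0.504828

single-mesh involute tooth geometry (33T wheel at module 2.829)
pitch radius r_p = m·N/2 = 2.829·33/2 = 46.678500
base radius r_b = r_p·cos α = 46.678500·cos 22.789° = 43.034661
roll angle φ = 18.844° = 0.32888984 rad
x = r_b·(cos φ + φ·sin φ) = 45.299596
y = r_b·(sin φ − φ·cos φ) = 0.504828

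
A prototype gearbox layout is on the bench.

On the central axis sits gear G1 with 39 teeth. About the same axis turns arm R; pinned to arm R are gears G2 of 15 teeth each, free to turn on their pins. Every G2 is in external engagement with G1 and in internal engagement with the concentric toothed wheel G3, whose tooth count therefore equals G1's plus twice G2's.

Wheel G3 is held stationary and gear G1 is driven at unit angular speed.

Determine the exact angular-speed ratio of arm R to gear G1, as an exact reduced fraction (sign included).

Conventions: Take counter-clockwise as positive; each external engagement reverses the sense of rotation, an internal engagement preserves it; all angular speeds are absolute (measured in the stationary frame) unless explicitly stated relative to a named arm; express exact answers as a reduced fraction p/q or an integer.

13/36

recognized (axles ride arm R): planetary set, 39/15/69 teeth
ring teeth: 39 + 2·15 = 69
39(ω_sun−ω_arm) = −69(ω_ring−ω_arm),  ω_ring = 0, ω_sun = 1
39(1−ω_arm) = −69(0−ω_arm)  ⇒  108·ω_arm = 39  ⇒  ω_arm = 13/36
ω_out/ω_in = 13/36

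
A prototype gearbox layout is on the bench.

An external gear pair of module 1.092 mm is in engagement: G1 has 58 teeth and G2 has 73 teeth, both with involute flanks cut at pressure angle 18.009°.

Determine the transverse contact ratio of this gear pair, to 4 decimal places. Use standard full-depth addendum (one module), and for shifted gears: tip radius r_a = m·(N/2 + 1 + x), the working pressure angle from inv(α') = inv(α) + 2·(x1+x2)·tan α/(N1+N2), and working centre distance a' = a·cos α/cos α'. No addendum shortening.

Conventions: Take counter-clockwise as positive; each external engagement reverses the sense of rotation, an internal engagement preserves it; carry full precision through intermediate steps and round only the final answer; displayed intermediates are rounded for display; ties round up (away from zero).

1.9230

single-mesh involute tooth geometry (58T engaging 73T at module 1.092)
base radii: r_b1 = 30.116520, r_b2 = 37.905275
tip radii: r_a1 = 32.760000, r_a2 = 40.950000
no profile shift: α' = α, a' = a
action lengths: √(r_a1²−r_b1²) = 12.892355, √(r_a2²−r_b2²) = 15.494922
base pitch p_b = π·m·cos α = 3.262546
CR = (12.892355 + 15.494922 − 71.526000·sin 18.00900°)/3.262546 = 1.922989
contact ratio ≈ 1.9230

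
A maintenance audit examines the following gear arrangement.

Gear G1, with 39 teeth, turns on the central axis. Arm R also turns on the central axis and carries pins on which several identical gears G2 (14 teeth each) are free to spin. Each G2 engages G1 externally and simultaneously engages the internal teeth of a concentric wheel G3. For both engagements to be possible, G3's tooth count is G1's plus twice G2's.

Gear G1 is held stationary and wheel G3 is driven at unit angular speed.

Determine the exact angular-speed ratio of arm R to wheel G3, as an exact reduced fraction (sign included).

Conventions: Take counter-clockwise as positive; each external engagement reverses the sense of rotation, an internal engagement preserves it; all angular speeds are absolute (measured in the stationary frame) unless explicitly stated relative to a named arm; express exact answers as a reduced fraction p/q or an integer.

recognized (axles ride arm R): planetary set, 39/14/67 teeth
ring teeth: 39 + 2·14 = 67
39(ω_sun−ω_arm) = −67(ω_ring−ω_arm),  ω_sun = 0, ω_ring = 1
39(0−ω_arm) = −67(1−ω_arm)  ⇒  106·ω_arm = 67  ⇒  ω_arm = 67/106
ω_out/ω_in = 67/106

67/106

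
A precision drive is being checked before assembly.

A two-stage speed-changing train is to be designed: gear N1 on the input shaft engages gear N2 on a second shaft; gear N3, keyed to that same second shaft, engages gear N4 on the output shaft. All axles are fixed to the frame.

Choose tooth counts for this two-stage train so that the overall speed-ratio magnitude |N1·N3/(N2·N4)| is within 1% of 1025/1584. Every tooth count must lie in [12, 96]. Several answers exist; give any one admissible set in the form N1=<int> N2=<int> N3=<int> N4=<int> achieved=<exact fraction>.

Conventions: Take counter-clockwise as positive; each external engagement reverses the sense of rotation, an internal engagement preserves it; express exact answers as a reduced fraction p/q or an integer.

design class (target 1025/1584): fixed-axis compound train
target = 1025/1584 in lowest terms: an exact hit needs N1·N3 = k·1025 and N2·N4 = k·1584 for one integer k, every count in [12, 96]; additionally prefer no 1:1 stage (N1 ≠ N2, N3 ≠ N4)
k = 1: N1·N3 = 1025 = 25·41, N2·N4 = 1584 = 18·88
achieved = 25·41/(18·88) = 1025/1584; |achieved − target| = 0 ≤ 41/6336 ✓

N1=25 N2=18 N3=41 N4=88 achieved=1025/1584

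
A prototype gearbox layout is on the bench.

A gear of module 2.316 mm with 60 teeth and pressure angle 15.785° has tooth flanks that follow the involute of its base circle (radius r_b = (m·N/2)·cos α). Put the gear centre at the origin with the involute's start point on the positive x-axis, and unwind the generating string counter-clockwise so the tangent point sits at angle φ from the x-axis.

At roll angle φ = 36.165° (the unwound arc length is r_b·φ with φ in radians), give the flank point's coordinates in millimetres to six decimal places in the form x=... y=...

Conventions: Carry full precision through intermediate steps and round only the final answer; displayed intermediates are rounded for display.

recognized (one wheel, involute flank): single-mesh tooth geometry, m = 2.316, N = 60
pitch radius r_p = m·N/2 = 2.316·60/2 = 69.480000
base radius r_b = r_p·cos α = 69.480000·cos 15.785° = 66.859857
roll angle φ = 36.165° = 0.63119832 rad
x = r_b·(cos φ + φ·sin φ) = 78.881194
y = r_b·(sin φ − φ·cos φ) = 5.384424

x=78.881194 y=5.384424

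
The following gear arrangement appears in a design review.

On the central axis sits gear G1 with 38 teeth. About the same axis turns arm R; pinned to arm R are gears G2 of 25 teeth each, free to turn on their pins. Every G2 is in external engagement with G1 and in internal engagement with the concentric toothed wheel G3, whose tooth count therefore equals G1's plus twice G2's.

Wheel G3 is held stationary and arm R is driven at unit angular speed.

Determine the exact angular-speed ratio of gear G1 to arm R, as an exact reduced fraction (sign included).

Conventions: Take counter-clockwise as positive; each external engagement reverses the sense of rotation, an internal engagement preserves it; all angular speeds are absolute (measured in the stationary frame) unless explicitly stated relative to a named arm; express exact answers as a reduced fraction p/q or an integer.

63/19

topology: planetary set — G1 38T / G2 25T / G3 88T, arm = carrier (Willis)
ring teeth: 38 + 2·25 = 88
38(ω_sun−ω_arm) = −88(ω_ring−ω_arm),  ω_ring = 0, ω_arm = 1
ω_sun = 1 − (88/38)(0−1) = 63/19
ω_out/ω_in = 63/19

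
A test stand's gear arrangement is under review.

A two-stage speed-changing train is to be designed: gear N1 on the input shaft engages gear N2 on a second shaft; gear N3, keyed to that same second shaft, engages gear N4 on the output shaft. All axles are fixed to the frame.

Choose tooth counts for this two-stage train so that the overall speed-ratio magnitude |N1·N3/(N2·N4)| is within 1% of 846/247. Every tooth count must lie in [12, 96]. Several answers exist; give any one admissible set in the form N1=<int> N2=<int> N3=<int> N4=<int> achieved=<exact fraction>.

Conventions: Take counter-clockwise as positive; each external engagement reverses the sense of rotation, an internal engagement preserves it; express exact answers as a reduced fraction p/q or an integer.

N1=18 N2=13 N3=47 N4=19 achieved=846/247

topology: fixed-axis compound train — 2 stages, target 846/247
target = 846/247 in lowest terms: an exact hit needs N1·N3 = k·846 and N2·N4 = k·247 for one integer k, every count in [12, 96]; additionally prefer no 1:1 stage (N1 ≠ N2, N3 ≠ N4)
k = 1: N1·N3 = 846 = 18·47, N2·N4 = 247 = 13·19
achieved = 18·47/(13·19) = 846/247; |achieved − target| = 0 ≤ 423/12350 ✓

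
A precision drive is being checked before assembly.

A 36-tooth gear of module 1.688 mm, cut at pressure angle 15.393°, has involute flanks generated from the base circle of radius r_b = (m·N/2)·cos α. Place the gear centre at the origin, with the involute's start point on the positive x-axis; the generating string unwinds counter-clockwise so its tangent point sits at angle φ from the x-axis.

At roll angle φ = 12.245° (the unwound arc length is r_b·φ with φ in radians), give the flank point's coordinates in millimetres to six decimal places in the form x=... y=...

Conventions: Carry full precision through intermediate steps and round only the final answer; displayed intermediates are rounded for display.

x=29.955434 y=0.094882

topology: single-mesh involute geometry — m = 1.688, N = 36
pitch radius r_p = m·N/2 = 1.688·36/2 = 30.384000
base radius r_b = r_p·cos α = 30.384000·cos 15.393° = 29.294060
roll angle φ = 12.245° = 0.21371557 rad
x = r_b·(cos φ + φ·sin φ) = 29.955434
y = r_b·(sin φ − φ·cos φ) = 0.094882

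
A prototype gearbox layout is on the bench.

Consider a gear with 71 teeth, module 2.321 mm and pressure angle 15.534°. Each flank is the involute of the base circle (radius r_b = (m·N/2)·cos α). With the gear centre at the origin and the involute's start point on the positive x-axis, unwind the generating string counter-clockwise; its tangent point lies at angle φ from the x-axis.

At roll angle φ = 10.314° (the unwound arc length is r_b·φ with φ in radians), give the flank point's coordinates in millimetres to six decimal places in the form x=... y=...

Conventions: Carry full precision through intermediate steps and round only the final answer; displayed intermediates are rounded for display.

recognized (one wheel, involute flank): single-mesh tooth geometry, m = 2.321, N = 71
pitch radius r_p = m·N/2 = 2.321·71/2 = 82.395500
base radius r_b = r_p·cos α = 82.395500·cos 15.534° = 79.385733
roll angle φ = 10.314° = 0.18001326 rad
x = r_b·(cos φ + φ·sin φ) = 80.661570
y = r_b·(sin φ − φ·cos φ) = 0.153860

x=80.661570 y=0.153860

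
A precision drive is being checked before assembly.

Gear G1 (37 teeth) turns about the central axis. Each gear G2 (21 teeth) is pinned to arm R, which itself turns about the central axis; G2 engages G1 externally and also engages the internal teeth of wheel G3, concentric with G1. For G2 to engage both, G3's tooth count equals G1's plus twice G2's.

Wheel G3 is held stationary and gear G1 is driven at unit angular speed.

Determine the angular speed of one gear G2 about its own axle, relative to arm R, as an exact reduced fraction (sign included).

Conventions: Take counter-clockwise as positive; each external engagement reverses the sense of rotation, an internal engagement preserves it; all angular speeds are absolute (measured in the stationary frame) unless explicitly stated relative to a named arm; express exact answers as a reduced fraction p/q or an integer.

-2923/2436

recognized (axles ride arm R): planetary set, 37/21/79 teeth
ring teeth: 37 + 2·21 = 79
37(ω_sun−ω_arm) = −79(ω_ring−ω_arm),  ω_ring = 0, ω_sun = 1
37(1−ω_arm) = −79(0−ω_arm)  ⇒  116·ω_arm = 37  ⇒  ω_arm = 37/116
sun–planet mesh: 37·(1−37/116) = −21·(ω_p−ω_arm)  ⇒  ω_p−ω_arm = -2923/2436
exact speed ratio = -2923/2436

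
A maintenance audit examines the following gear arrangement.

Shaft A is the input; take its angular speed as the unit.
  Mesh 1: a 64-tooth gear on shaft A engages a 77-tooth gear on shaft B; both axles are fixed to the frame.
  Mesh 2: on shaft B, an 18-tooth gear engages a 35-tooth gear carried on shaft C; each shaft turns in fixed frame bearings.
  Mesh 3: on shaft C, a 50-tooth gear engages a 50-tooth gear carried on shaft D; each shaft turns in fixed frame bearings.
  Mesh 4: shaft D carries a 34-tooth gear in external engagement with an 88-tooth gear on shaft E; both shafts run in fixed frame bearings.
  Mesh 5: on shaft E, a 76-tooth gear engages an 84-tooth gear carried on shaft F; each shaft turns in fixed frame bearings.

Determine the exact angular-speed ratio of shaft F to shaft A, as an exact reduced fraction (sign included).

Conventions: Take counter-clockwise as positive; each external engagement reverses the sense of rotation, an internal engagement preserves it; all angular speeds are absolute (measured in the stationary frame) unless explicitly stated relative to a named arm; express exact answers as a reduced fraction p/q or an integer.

-31008/207515

class = fixed-axis compound train [5 meshes; 5 ratios multiply, 5 sense flips]
mesh 1 [64T→77T]: running ratio 64/77, sense −
mesh 2 [18T→35T]: running ratio 1152/2695, sense +
mesh 3 [50T→50T]: running ratio 1152/2695, sense −
mesh 4 [34T→88T]: running ratio 4896/29645, sense +
mesh 5 [76T→84T]: running ratio 31008/207515, sense −
ω_out/ω_in = -31008/207515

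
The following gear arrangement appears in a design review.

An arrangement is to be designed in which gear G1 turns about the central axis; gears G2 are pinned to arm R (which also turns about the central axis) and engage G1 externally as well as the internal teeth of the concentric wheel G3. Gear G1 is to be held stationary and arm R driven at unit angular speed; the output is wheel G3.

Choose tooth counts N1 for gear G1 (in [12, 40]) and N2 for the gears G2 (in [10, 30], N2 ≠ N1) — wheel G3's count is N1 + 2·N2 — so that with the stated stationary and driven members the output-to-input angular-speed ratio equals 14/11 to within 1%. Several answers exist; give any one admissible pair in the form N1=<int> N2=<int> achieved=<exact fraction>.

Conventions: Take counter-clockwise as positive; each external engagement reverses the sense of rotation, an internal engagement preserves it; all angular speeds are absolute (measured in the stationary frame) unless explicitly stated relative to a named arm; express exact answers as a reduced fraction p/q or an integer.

design class (target 14/11): planetary set
Willis with ω_sun = 0: ω_ring/ω_arm = (N1+N3)/N3; set equal to 14/11  ⇒  N3/N1 = 1/(14/11 − 1) = 11/3
N3 = N1 + 2·N2  ⇒  N2/N1 = (N3/N1 − 1)/2 = (11/3 − 1)/2 = 4/3
smallest multiple with N1 ≥ 12 and N2 ≥ 10: k = 4  ⇒  N1 = 4·3 = 12, N2 = 4·4 = 16 (N1 ≤ 40, N2 ≤ 30, N2 ≠ N1 ✓), N3 = 12 + 2·16 = 44
check: (N1+N3)/N3 with N1 = 12, N3 = 44 gives 14/11; |achieved − target| = 0 ≤ 7/550 ✓

N1=12 N2=16 achieved=14/11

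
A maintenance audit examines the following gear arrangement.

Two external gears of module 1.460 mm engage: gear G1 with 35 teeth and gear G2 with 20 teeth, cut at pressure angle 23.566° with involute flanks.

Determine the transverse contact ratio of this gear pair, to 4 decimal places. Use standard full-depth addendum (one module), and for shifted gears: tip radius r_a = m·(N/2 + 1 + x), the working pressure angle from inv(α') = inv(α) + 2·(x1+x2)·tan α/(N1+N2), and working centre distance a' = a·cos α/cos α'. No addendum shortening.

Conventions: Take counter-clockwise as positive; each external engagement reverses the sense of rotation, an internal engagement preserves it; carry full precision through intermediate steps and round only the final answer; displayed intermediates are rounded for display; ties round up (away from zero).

class = single-mesh tooth geometry [involute pair 35T × 20T, m = 1.460]
base radii: r_b1 = 23.419134, r_b2 = 13.382362
tip radii: r_a1 = 27.010000, r_a2 = 16.060000
no profile shift: α' = α, a' = a
action lengths: √(r_a1²−r_b1²) = 13.456756, √(r_a2²−r_b2²) = 8.878963
base pitch p_b = π·m·cos α = 4.204193
CR = (13.456756 + 8.878963 − 40.150000·sin 23.56600°)/4.204193 = 1.494589
contact ratio ≈ 1.4946

1.4946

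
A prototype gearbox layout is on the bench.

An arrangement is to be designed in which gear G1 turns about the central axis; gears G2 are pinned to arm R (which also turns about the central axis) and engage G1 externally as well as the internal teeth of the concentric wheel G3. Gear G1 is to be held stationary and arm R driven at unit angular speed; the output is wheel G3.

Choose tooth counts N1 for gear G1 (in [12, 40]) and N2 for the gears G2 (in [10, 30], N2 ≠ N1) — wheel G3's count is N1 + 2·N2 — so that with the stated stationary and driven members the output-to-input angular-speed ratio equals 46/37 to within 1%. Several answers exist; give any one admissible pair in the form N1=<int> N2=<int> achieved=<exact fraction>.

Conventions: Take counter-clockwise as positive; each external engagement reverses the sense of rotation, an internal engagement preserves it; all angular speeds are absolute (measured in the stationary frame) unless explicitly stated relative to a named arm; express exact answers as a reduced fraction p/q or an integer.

N1=18 N2=28 achieved=46/37

design class (target 46/37): planetary set
Willis with ω_sun = 0: ω_ring/ω_arm = (N1+N3)/N3; set equal to 46/37  ⇒  N3/N1 = 1/(46/37 − 1) = 37/9
N3 = N1 + 2·N2  ⇒  N2/N1 = (N3/N1 − 1)/2 = (37/9 − 1)/2 = 14/9
smallest multiple with N1 ≥ 12 and N2 ≥ 10: k = 2  ⇒  N1 = 2·9 = 18, N2 = 2·14 = 28 (N1 ≤ 40, N2 ≤ 30, N2 ≠ N1 ✓), N3 = 18 + 2·28 = 74
check: (N1+N3)/N3 with N1 = 18, N3 = 74 gives 46/37; |achieved − target| = 0 ≤ 23/1850 ✓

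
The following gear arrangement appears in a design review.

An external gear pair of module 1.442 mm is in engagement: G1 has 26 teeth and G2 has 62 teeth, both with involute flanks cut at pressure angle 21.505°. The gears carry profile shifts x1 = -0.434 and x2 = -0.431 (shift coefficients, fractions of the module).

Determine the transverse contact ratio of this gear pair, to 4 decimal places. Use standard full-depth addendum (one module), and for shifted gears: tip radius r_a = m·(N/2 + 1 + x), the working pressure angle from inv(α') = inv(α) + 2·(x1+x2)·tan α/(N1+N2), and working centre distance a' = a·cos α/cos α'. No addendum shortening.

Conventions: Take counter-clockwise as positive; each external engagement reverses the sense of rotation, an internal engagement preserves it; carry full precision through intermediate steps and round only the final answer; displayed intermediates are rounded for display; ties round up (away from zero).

1.9175

topology: single-mesh involute geometry — m = 1.442, 26T/62T pair
base radii: r_b1 = 17.441008, r_b2 = 41.590096
tip radii: r_a1 = 19.562172, r_a2 = 45.522498
inv(α') = inv(21.505°) + 2·(-0.434-0.431)·tan α/(26+62) = 0.01093233  ⇒  α' = 18.09278°
a' = a·cos α / cos α' = 63.4480·cos 21.505°/cos 18.09278° = 62.101732
action lengths: √(r_a1²−r_b1²) = 8.859447, √(r_a2²−r_b2²) = 18.508423
base pitch p_b = π·m·cos α = 4.214811
CR = (8.859447 + 18.508423 − 62.101732·sin 18.09278°)/4.214811 = 1.917468
contact ratio ≈ 1.9175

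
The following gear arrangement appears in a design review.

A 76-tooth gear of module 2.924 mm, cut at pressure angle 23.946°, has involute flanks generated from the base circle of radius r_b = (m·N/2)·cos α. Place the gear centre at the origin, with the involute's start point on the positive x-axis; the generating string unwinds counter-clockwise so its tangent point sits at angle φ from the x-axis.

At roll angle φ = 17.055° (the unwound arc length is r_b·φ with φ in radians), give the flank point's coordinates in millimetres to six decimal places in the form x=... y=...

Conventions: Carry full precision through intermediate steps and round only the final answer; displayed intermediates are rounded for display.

x=105.948094 y=0.884884

topology: single-mesh involute geometry — m = 2.924, N = 76
pitch radius r_p = m·N/2 = 2.924·76/2 = 111.112000
base radius r_b = r_p·cos α = 111.112000·cos 23.946° = 101.548412
roll angle φ = 17.055° = 0.29766590 rad
x = r_b·(cos φ + φ·sin φ) = 105.948094
y = r_b·(sin φ − φ·cos φ) = 0.884884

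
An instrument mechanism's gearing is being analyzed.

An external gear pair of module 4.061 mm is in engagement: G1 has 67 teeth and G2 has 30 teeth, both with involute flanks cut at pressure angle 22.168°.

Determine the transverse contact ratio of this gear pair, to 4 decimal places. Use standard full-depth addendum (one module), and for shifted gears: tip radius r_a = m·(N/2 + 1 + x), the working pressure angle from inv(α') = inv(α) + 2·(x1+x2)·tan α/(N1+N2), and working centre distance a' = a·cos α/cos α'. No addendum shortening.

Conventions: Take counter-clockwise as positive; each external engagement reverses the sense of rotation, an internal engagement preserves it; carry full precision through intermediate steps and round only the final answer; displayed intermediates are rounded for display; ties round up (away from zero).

1.6263

class = single-mesh tooth geometry [involute pair 67T × 30T, m = 4.061]
base radii: r_b1 = 125.987364, r_b2 = 56.412253
tip radii: r_a1 = 140.104500, r_a2 = 64.976000
no profile shift: α' = α, a' = a
action lengths: √(r_a1²−r_b1²) = 61.289926, √(r_a2²−r_b2²) = 32.241872
base pitch p_b = π·m·cos α = 11.814955
CR = (61.289926 + 32.241872 − 196.958500·sin 22.16800°)/11.814955 = 1.626304
contact ratio ≈ 1.6263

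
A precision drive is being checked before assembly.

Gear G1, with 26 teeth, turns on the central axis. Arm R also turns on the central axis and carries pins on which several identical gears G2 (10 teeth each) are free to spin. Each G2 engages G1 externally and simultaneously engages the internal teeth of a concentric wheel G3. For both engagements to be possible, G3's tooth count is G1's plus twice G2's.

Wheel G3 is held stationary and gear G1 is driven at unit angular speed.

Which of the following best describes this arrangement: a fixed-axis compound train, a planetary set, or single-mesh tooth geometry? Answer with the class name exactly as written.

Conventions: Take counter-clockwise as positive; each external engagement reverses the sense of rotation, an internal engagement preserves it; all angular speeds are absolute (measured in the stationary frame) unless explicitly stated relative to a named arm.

planetary set

planetary set (26T centre, 10T on arm, 46T internal) — Willis relation
classification: planetary set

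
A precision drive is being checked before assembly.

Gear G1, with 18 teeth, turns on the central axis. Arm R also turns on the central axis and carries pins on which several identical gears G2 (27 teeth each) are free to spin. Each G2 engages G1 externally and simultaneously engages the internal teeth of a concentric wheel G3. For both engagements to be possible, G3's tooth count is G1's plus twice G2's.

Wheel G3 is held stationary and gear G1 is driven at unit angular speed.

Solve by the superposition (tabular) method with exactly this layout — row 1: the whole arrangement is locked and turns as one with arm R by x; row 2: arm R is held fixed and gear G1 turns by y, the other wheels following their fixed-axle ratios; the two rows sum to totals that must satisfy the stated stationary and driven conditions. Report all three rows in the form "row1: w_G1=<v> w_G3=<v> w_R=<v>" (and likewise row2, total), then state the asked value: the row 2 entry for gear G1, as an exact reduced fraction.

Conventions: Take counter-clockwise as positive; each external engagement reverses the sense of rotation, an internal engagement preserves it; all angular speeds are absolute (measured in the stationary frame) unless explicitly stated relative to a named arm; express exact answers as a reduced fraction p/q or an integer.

row1: w_G1=1/5 w_G3=1/5 w_R=1/5
row2: w_G1=4/5 w_G3=-1/5 w_R=0
total: w_G1=1 w_G3=0 w_R=1/5
asked value: 4/5

topology: planetary set — G1 18T / G2 27T / G3 72T, arm = carrier (Willis)
superposition row 1 [locked train]: every member turns x
row 2 — arm fixed, fixed-axis ratios: sun y, ring −(18/72)·y, arm 0
boundary: total ω_ring = x − (18/72)·y = 0 and total ω_sun = x + y = 1  ⇒  y = 4/5, x = 1/5
row 2 ring = −(18/72)·4/5 = -1/5
totals (row 1 + row 2): sun 1/5 + 4/5 = 1, ring 1/5 + (-1/5) = 0, arm 1/5 + 0 = 1/5
asked cell (row2, sun) = 4/5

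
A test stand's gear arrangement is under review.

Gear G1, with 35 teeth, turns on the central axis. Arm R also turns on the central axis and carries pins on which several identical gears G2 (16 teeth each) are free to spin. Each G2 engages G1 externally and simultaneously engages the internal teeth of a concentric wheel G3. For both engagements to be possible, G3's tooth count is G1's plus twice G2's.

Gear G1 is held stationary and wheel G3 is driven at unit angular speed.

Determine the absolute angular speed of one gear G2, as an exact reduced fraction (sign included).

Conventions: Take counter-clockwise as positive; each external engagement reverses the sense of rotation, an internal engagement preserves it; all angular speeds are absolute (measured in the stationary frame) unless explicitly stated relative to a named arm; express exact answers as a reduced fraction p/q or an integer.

recognized (axles ride arm R): planetary set, 35/16/67 teeth
ring teeth: 35 + 2·16 = 67
35(ω_sun−ω_arm) = −67(ω_ring−ω_arm),  ω_sun = 0, ω_ring = 1
35(0−ω_arm) = −67(1−ω_arm)  ⇒  102·ω_arm = 67  ⇒  ω_arm = 67/102
sun–planet mesh: 35·(0−67/102) = −16·(ω_p−ω_arm)  ⇒  ω_p−ω_arm = 2345/1632
ω_p = 67/102 + 2345/1632 = 67/32
exact speed ratio = 67/32

67/32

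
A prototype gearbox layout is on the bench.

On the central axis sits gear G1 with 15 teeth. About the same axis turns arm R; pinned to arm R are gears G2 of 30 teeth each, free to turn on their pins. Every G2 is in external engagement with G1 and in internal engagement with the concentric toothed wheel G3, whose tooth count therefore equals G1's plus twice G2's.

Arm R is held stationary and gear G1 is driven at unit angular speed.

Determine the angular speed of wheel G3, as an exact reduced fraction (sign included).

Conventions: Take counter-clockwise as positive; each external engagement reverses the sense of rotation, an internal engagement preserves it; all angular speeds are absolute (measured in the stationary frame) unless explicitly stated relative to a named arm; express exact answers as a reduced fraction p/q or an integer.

topology: planetary set — G1 15T / G2 30T / G3 75T, arm = carrier (Willis)
ring teeth: 15 + 2·30 = 75
15(ω_sun−ω_arm) = −75(ω_ring−ω_arm),  ω_arm = 0, ω_sun = 1
ω_ring = 0 − (15/75)(1−0) = -1/5
exact speed ratio = -1/5

-1/5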